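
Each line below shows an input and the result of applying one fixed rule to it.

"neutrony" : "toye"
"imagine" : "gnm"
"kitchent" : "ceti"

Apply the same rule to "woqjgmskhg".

jmkgo

In each case the input is transformed by: keep every other character starting from the second (positions 2nd, 4th, 6th, ...), then move the first character to the end.
Working it through for "woqjgmskhg": intermediate "ojmkg", final "jmkgo".
(Check on "imagine": → "mgn" → "gnm" ✓)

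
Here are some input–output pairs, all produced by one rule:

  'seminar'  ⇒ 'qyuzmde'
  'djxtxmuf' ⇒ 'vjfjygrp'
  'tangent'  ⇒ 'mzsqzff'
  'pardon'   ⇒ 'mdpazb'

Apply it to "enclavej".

zoxmhqvq

Each output is the input with this applied: move the first character to the end, then shift every letter 12 places forward in the alphabet (wrapping around).
Working it through for "enclavej": intermediate "nclaveje", final "zoxmhqvq".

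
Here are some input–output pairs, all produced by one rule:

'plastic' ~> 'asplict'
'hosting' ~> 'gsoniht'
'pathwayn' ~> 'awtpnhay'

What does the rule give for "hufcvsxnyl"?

In each case the input is transformed by: sort the characters into reverse alphabetical order, then swap the first and last characters.
On "hufcvsxnyl": the first step gives "yxvusnlhfc", and the second then gives "cxvusnlhfy".

cxvusnlhfy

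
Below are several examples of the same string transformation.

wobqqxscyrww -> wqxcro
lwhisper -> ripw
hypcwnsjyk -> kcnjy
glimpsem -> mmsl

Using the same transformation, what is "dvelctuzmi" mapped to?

iltzv

Each output is the input with this applied: keep every other character starting from the second (positions 2nd, 4th, 6th, ...), then swap the first and last characters.
On "dvelctuzmi": the first step gives "vltzi", and the second then gives "iltzv".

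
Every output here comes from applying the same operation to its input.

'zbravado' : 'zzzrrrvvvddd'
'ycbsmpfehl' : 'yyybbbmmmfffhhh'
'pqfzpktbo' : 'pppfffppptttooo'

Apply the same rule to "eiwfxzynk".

Looking at the pairs, the operation is to keep every other character starting from the first (positions 1st, 3rd, 5th, ...), then repeat every character 3 times.
"eiwfxzynk" → "ewxyk" → "eeewwwxxxyyykkk".

eeewwwxxxyyykkk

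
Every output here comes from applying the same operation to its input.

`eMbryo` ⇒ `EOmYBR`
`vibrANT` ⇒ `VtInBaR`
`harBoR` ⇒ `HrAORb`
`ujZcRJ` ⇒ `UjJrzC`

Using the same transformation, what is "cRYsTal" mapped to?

CLrAytS

In each case the input is transformed by: flip the case of every letter, then take characters alternately from the front and the back (1st, last, 2nd, 2nd-last, ...).
For "cRYsTal", step one produces "CryStAL"; step two turns that into "CLrAytS".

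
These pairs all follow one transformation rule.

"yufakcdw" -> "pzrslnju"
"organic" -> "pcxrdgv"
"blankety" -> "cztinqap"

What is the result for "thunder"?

Looking at the pairs, the operation is to shift every letter 11 places backward in the alphabet (wrapping around), then move the first 3 characters to the end (rotate left by 3).
Applying both steps to "thunder": "iwjcstg", then "cstgiwj".

cstgiwj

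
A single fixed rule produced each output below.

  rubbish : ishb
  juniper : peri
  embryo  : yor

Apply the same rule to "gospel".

elp

The transformation: delete the first 3 characters, then move the first character to the end.
For "gospel", step one produces "pel"; step two turns that into "elp".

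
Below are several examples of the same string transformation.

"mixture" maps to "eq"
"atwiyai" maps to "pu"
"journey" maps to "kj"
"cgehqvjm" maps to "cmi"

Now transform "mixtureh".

In each case the input is transformed by: keep one character in every 3, starting at position 2 (positions 2nd, 5th, 8th, ...), then shift every letter 4 places backward in the alphabet (wrapping around).
Applying both steps to "mixtureh": "iuh", then "eqd".

eqd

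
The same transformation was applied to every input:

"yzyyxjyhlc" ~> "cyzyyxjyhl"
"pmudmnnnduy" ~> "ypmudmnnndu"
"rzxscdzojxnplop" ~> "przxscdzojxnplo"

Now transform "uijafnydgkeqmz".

zuijafnydgkeqm

Each output is the input with this applied: move the last character to the front.
On "uijafnydgkeqmz" that produces "zuijafnydgkeqm".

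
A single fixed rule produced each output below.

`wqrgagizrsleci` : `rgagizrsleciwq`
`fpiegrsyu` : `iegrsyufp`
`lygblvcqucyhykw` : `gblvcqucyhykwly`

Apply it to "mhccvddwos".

ccvddwosmh

The pattern: move the first 2 characters to the end (rotate left by 2).
So "mhccvddwos" becomes "ccvddwosmh".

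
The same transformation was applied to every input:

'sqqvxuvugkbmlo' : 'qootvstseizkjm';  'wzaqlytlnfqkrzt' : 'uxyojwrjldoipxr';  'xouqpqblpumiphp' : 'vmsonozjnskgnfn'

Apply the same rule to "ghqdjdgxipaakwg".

The transformation: shift every letter 2 places backward in the alphabet (wrapping around).
For "ghqdjdgxipaakwg" the result is "efobhbevgnyyiue".

efobhbevgnyyiue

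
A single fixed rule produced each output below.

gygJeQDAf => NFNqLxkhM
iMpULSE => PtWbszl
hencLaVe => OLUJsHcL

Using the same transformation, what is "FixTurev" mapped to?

The rule is to flip the case of every letter, then shift every letter 7 places forward in the alphabet (wrapping around).
Working it through for "FixTurev": intermediate "fIXtUREV", final "mPEaBYLC".

mPEaBYLC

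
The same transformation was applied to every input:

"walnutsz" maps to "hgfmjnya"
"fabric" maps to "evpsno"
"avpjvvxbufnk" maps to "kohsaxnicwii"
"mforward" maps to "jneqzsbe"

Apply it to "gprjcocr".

pbpetcew

In each case the input is transformed by: shift every letter 13 places forward in the alphabet (wrapping around) — i.e. ROT13, then swap the front and back halves of the string.
"gprjcocr" → "tcewpbpe" → "pbpetcew".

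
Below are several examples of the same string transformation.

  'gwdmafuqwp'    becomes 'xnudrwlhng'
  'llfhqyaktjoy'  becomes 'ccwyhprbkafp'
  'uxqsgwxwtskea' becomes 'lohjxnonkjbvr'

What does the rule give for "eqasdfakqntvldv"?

vhrjuwrbhekmcum

The rule is to shift every letter 9 places backward in the alphabet (wrapping around).
Applying that to "eqasdfakqntvldv" gives "vhrjuwrbhekmcum".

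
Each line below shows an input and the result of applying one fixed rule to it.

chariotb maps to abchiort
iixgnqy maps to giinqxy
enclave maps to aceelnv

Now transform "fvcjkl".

The pattern: sort the characters into alphabetical order.
On "fvcjkl" that produces "cfjklv".

cfjklv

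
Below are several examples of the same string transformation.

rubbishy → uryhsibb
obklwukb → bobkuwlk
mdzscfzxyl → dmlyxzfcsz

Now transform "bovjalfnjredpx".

The rule is to move the first 2 characters to the end (rotate left by 2), then reverse the string.
Starting from "bovjalfnjredpx": after the first operation, "vjalfnjredpxbo"; after the second, "obxpderjnflajv".
(Check on "obklwukb": → "klwukbob" → "bobkuwlk" ✓)

obxpderjnflajv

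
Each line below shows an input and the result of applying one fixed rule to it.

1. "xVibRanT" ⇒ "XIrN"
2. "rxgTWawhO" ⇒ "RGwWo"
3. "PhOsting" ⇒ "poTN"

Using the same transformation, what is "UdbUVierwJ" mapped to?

Looking at the pairs, the operation is to keep every other character starting from the first (positions 1st, 3rd, 5th, ...), then flip the case of every letter.
Applying both steps to "UdbUVierwJ": "UbVew", then "uBvEW".
(Check on "xVibRanT": → "xiRn" → "XIrN" ✓)

uBvEW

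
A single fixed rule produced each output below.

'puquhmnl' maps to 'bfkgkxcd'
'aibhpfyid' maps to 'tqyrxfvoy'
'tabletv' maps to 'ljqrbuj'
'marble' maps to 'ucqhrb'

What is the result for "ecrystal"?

Rule — move the last character to the front, then shift every letter 10 places backward in the alphabet (wrapping around).
On "ecrystal": the first step gives "lecrysta", and the second then gives "bushoijq".

bushoijq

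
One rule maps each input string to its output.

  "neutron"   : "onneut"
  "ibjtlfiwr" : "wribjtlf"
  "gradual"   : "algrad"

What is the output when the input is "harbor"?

The pattern: move the last 3 characters to the front (rotate right by 3), then delete the first character.
On "harbor": the first step gives "borhar", and the second then gives "orhar".

orhar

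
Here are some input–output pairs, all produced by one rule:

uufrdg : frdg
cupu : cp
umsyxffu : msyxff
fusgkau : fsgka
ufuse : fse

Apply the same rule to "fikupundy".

fikpndy

Rule — remove every "u".
Doing the same to "fikupundy": "fikpndy".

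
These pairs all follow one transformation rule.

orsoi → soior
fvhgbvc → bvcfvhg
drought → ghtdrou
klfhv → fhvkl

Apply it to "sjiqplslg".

The pattern: move the last 3 characters to the front (rotate right by 3).
For "sjiqplslg" the result is "slgsjiqpl".

slgsjiqpl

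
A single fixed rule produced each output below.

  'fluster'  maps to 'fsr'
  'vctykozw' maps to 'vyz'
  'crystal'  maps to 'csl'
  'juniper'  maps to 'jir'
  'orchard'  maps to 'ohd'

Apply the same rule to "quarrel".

qrl

Rule — keep one character in every 3, starting at position 1 (positions 1st, 4th, 7th, ...).
On "quarrel" that produces "qrl".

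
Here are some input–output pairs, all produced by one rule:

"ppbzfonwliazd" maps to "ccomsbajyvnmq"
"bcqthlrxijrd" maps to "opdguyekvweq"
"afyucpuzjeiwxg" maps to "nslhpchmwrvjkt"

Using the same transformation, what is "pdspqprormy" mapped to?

What's happening: shift every letter 13 places forward in the alphabet (wrapping around) — i.e. ROT13.
Applying that to "pdspqprormy" gives "cqfcdcebezl".

cqfcdcebezl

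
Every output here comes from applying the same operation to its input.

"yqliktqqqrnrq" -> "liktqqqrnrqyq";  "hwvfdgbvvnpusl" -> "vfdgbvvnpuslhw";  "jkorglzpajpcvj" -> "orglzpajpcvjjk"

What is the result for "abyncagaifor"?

yncagaiforab

In each case the input is transformed by: move the first 2 characters to the end (rotate left by 2).
Doing the same to "abyncagaifor": "yncagaiforab".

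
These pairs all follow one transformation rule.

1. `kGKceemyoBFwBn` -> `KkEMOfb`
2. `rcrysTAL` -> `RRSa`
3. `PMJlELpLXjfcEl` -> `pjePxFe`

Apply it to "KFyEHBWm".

Looking at the pairs, the operation is to keep every other character starting from the first (positions 1st, 3rd, 5th, ...), then flip the case of every letter.
Doing the same to "KFyEHBWm": "kYhw".

kYhw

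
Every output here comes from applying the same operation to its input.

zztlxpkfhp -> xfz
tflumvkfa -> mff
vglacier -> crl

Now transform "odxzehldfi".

Each output is the input with this applied: move the first 3 characters to the end (rotate left by 3), then keep one character in every 3, starting at position 2 (positions 2nd, 5th, 8th, ...).
Applying that to "odxzehldfi" gives "edo".

edo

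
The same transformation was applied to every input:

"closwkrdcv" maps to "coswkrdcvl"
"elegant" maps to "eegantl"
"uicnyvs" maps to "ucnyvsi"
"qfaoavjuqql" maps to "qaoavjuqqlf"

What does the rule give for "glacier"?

gacierl

What's happening: move the first character to the end, then swap the first and last characters.
Applying that to "glacier" gives "gacierl".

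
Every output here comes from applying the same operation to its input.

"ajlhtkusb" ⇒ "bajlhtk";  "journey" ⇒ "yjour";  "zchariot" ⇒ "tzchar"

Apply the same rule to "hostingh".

The pattern: move the last 3 characters to the front (rotate right by 3), then delete the first 2 characters.
Working it through for "hostingh": intermediate "nghhosti", final "hhosti".

hhosti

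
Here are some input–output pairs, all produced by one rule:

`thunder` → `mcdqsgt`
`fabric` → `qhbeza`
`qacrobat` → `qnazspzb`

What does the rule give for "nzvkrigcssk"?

jqhfbrrjmyu

What's happening: shift every letter 1 place backward in the alphabet (wrapping around), then move the first 3 characters to the end (rotate left by 3).
Working it through for "nzvkrigcssk": intermediate "myujqhfbrrj", final "jqhfbrrjmyu".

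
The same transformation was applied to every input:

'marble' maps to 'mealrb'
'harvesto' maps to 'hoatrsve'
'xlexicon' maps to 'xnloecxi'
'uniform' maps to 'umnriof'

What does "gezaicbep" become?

Looking at the pairs, the operation is to take characters alternately from the front and the back (1st, last, 2nd, 2nd-last, ...).
So "gezaicbep" becomes "gpeezbaci".

gpeezbaci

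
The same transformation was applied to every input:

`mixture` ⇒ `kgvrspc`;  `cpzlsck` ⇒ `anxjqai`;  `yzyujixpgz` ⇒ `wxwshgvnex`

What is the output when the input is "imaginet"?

Looking at the pairs, the operation is to shift every letter 2 places backward in the alphabet (wrapping around).
"imaginet" → "gkyeglcr".

gkyeglcr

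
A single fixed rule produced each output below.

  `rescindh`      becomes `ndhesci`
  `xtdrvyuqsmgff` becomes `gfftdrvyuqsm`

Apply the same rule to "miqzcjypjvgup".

What's happening: delete the first character, then move the last 3 characters to the front (rotate right by 3).
Starting from "miqzcjypjvgup": after the first operation, "iqzcjypjvgup"; after the second, "gupiqzcjypjv".

gupiqzcjypjv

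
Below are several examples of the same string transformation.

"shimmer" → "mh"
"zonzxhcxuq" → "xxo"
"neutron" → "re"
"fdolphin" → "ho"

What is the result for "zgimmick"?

ii

What's happening: reverse the string, then keep one character in every 3, starting at position 3 (positions 3rd, 6th, 9th, ...).
Applying both steps to "zgimmick": "kcimmigz", then "ii".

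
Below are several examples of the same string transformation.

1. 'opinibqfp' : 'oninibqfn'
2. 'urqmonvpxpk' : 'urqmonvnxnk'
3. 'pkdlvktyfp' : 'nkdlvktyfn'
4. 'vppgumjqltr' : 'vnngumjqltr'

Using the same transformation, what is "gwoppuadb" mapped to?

gwonnuadb

The pattern: replace every "p" with "n".
On "gwoppuadb" that produces "gwonnuadb".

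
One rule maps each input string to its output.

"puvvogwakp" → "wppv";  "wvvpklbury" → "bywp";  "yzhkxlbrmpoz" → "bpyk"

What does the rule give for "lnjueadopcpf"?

Rule — keep one character in every 3, starting at position 1 (positions 1st, 4th, 7th, ...), then move the last 2 characters to the front (rotate right by 2).
On "lnjueadopcpf": the first step gives "ludc", and the second then gives "dclu".

dclu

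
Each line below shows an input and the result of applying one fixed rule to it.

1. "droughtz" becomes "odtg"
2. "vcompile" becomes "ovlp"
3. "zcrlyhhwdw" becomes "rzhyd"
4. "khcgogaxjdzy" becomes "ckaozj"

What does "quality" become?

aqyi

What's happening: keep every other character starting from the first (positions 1st, 3rd, 5th, ...), then swap each adjacent pair of characters (1↔2, 3↔4, ...).
So "quality" becomes "aqyi".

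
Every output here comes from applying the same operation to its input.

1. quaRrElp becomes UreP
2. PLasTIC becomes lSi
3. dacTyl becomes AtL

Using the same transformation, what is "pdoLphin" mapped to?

The transformation: flip the case of every letter, then keep every other character starting from the second (positions 2nd, 4th, 6th, ...).
For "pdoLphin", step one produces "PDOlPHIN"; step two turns that into "DlHN".

DlHN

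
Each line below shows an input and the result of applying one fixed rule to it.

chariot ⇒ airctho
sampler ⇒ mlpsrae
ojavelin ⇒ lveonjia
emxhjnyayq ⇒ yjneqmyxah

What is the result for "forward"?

Each output is the input with this applied: take characters alternately from the front and the back (1st, last, 2nd, 2nd-last, ...), then move the last 3 characters to the front (rotate right by 3).
On "forward" that produces "rawfdor".

rawfdor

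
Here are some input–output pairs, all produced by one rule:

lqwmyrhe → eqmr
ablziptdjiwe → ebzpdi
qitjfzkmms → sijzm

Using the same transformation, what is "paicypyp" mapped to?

The rule is to move the last 2 characters to the front (rotate right by 2), then keep every other character starting from the second (positions 2nd, 4th, 6th, ...).
Applying both steps to "paicypyp": "yppaicyp", then "pacp".

pacp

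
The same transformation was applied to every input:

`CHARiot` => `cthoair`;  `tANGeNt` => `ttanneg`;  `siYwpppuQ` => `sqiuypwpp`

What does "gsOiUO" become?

Each output is the input with this applied: take characters alternately from the front and the back (1st, last, 2nd, 2nd-last, ...), then convert every letter to lowercase.
For "gsOiUO" the result is "gosuoi".

gosuoi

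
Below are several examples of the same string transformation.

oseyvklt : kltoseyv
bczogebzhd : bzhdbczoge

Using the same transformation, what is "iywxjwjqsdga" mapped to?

The pattern: move the first character to the end, then swap the front and back halves of the string.
For "iywxjwjqsdga", step one produces "ywxjwjqsdgai"; step two turns that into "qsdgaiywxjwj".

qsdgaiywxjwj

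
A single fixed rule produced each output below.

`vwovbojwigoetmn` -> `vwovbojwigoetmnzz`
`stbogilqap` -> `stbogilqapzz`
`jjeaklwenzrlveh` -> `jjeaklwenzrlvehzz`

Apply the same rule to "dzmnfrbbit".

What's happening: append "zz".
Applying that to "dzmnfrbbit" gives "dzmnfrbbitzz".

dzmnfrbbitzz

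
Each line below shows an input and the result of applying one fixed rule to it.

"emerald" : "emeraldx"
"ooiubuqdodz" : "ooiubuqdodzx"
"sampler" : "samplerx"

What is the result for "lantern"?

The rule is to append "x".
On "lantern" that produces "lanternx".

lanternx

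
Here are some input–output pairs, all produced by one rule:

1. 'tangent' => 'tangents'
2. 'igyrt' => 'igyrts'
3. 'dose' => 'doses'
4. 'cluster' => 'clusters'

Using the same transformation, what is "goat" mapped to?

Each output is the input with this applied: append "s".
On "goat" that produces "goats".

goats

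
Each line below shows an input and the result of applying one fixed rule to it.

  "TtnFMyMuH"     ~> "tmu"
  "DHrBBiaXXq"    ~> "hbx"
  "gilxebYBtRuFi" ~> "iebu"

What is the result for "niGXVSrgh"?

ivg

The rule is to keep one character in every 3, starting at position 2 (positions 2nd, 5th, 8th, ...), then convert every letter to lowercase.
For "niGXVSrgh" the result is "ivg".
(Check on "gilxebYBtRuFi": → "ieBu" → "iebu" ✓)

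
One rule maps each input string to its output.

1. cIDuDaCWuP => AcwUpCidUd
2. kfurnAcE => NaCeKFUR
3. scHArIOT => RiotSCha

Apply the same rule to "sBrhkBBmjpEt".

bMJPeTSbRHKb

What's happening: swap the front and back halves of the string, then flip the case of every letter.
On "sBrhkBBmjpEt" that produces "bMJPeTSbRHKb".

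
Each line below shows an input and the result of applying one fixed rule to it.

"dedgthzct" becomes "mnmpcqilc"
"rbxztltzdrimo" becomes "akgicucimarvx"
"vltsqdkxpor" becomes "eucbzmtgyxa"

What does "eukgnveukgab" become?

What's happening: shift every letter 9 places forward in the alphabet (wrapping around).
For "eukgnveukgab" the result is "ndtpwendtpjk".

ndtpwendtpjk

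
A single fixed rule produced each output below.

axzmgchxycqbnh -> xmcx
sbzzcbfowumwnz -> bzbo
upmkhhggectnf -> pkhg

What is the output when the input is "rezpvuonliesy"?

epun

The transformation: keep every other character starting from the second (positions 2nd, 4th, 6th, ...), then keep only the first 4 characters.
"rezpvuonliesy" → "epunis" → "epun".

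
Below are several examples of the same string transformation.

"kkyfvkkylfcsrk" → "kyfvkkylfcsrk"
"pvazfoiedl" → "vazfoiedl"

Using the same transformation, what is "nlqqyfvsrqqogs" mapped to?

What's happening: delete the first character.
So "nlqqyfvsrqqogs" becomes "lqqyfvsrqqogs".

lqqyfvsrqqogs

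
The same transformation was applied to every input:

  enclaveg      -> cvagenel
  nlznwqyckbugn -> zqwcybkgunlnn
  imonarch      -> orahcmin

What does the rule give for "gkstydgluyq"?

sdylgyuqkgt

In each case the input is transformed by: swap each adjacent pair of characters (1↔2, 3↔4, ...), then move the first 3 characters to the end (rotate left by 3).
"gkstydgluyq" → "kgtsdylgyuq" → "sdylgyuqkgt".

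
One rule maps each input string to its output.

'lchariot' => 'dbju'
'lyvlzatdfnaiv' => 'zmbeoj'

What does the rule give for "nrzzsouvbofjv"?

The transformation: shift every letter 1 place forward in the alphabet (wrapping around), then keep every other character starting from the second (positions 2nd, 4th, 6th, ...).
On "nrzzsouvbofjv": the first step gives "osaatpvwcpgkw", and the second then gives "sapwpk".

sapwpk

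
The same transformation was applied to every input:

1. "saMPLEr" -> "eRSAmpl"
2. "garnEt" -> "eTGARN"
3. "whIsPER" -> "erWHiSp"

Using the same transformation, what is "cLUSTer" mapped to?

In each case the input is transformed by: move the last 2 characters to the front (rotate right by 2), then flip the case of every letter.
Starting from "cLUSTer": after the first operation, "ercLUST"; after the second, "ERClust".

ERClust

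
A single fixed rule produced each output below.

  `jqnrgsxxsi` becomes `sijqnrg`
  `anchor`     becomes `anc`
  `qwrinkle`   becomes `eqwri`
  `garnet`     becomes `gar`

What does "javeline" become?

The rule is to swap the front and back halves of the string, then delete the first 3 characters.
Working it through for "javeline": intermediate "linejave", final "ejave".

ejave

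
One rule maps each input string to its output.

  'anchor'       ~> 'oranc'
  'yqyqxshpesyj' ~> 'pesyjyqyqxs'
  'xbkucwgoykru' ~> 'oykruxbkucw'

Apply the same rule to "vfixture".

The transformation: swap the front and back halves of the string, then delete the first character.
Starting from "vfixture": after the first operation, "turevfix"; after the second, "urevfix".

urevfix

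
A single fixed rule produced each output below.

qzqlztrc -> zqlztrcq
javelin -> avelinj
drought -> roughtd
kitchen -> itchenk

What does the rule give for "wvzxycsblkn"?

vzxycsblknw

The transformation: move the first character to the end.
"wvzxycsblkn" → "vzxycsblknw".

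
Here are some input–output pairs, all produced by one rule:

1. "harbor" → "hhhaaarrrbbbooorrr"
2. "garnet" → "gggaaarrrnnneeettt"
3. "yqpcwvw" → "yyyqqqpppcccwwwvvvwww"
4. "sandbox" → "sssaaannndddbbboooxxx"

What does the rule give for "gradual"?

What's happening: repeat every character 3 times.
Applying that to "gradual" gives "gggrrraaaddduuuaaalll".

gggrrraaaddduuuaaalll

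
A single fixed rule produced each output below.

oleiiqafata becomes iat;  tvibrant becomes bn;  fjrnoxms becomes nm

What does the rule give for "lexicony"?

in

Each output is the input with this applied: delete the first character, then keep one character in every 3, starting at position 3 (positions 3rd, 6th, 9th, ...).
Applying both steps to "lexicony": "exicony", then "in".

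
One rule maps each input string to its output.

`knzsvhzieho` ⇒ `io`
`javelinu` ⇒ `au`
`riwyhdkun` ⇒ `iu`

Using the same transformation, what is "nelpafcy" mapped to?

ea

Rule — keep one character in every 3, starting at position 2 (positions 2nd, 5th, 8th, ...), then keep only the vowels.
On "nelpafcy" that produces "ea".
(Check on "knzsvhzieho": → "nvio" → "io" ✓)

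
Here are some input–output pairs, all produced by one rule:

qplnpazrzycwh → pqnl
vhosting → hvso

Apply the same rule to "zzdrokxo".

In each case the input is transformed by: swap each adjacent pair of characters (1↔2, 3↔4, ...), then keep only the first 4 characters.
Working it through for "zzdrokxo": intermediate "zzrdkoox", final "zzrd".

zzrd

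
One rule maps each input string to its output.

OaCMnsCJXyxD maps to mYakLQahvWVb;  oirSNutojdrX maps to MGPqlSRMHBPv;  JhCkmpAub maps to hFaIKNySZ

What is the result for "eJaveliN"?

ChYTCJGl

The rule is to shift every letter 2 places backward in the alphabet (wrapping around), then flip the case of every letter.
Working it through for "eJaveliN": intermediate "cHytcjgL", final "ChYTCJGl".
(Check on "oirSNutojdrX": → "mgpQLsrmhbpV" → "MGPqlSRMHBPv" ✓)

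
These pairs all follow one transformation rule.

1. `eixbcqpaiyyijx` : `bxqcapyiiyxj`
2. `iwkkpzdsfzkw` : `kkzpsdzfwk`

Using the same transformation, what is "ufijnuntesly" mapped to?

jiuntnseyl

The pattern: swap each adjacent pair of characters (1↔2, 3↔4, ...), then delete the first 2 characters.
Doing the same to "ufijnuntesly": "jiuntnseyl".
(Check on "iwkkpzdsfzkw": → "wikkzpsdzfwk" → "kkzpsdzfwk" ✓)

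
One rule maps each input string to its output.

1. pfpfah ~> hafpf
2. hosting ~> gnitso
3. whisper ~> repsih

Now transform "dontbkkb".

In each case the input is transformed by: reverse the string, then delete the last character.
Working it through for "dontbkkb": intermediate "bkkbtnod", final "bkkbtno".
(Check on "whisper": → "repsihw" → "repsih" ✓)

bkkbtno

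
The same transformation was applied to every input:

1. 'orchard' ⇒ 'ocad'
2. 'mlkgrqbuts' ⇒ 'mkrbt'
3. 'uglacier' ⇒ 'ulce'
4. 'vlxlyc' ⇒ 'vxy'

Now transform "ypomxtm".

yoxm

The pattern: keep every other character starting from the first (positions 1st, 3rd, 5th, ...).
On "ypomxtm" that produces "yoxm".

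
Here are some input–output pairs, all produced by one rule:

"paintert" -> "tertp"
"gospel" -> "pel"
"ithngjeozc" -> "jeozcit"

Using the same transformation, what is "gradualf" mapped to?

The pattern: swap the front and back halves of the string, then delete the last 3 characters.
On "gradualf": the first step gives "ualfgrad", and the second then gives "ualfg".
(Check on "ithngjeozc": → "jeozcithng" → "jeozcit" ✓)

ualfg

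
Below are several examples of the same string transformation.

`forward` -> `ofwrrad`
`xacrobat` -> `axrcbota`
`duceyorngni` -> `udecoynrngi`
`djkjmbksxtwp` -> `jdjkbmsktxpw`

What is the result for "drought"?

Rule — swap each adjacent pair of characters (1↔2, 3↔4, ...).
Doing the same to "drought": "rduohgt".

rduohgt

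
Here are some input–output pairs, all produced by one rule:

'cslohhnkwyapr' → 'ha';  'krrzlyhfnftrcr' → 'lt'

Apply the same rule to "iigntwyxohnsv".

tn

The pattern: keep every other character starting from the first (positions 1st, 3rd, 5th, ...), then keep one character in every 3, starting at position 3 (positions 3rd, 6th, 9th, ...).
Applying both steps to "iigntwyxohnsv": "igtyonv", then "tn".
(Check on "krrzlyhfnftrcr": → "krlhntc" → "lt" ✓)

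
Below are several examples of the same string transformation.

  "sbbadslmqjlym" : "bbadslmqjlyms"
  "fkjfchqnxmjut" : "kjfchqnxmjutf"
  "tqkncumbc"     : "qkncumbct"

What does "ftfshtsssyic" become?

In each case the input is transformed by: move the first character to the end.
Doing the same to "ftfshtsssyic": "tfshtsssyicf".

tfshtsssyicf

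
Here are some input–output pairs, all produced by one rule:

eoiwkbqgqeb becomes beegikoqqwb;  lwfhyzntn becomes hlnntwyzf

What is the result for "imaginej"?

egiijmna

Rule — sort the characters into alphabetical order, then move the first character to the end.
"imaginej" → "aegiijmn" → "egiijmna".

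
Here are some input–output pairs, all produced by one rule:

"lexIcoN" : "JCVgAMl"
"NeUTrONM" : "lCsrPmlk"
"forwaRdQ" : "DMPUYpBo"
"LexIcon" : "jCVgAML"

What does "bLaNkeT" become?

ZjYlICr

The pattern: flip the case of every letter, then shift every letter 2 places backward in the alphabet (wrapping around).
"bLaNkeT" → "BlAnKEt" → "ZjYlICr".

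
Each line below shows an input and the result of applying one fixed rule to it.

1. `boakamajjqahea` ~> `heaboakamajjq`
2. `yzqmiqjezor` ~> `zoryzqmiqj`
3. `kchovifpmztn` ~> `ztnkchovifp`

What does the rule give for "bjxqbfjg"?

fjgbjxq

What's happening: move the last 3 characters to the front (rotate right by 3), then delete the last character.
On "bjxqbfjg": the first step gives "fjgbjxqb", and the second then gives "fjgbjxq".
(Check on "boakamajjqahea": → "heaboakamajjqa" → "heaboakamajjq" ✓)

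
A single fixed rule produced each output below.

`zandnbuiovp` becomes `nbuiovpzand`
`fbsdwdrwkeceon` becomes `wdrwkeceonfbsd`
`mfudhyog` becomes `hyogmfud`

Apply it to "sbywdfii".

dfiisbyw

The rule is to move the first 3 characters to the end (rotate left by 3), then move the first character to the end.
For "sbywdfii", step one produces "wdfiisby"; step two turns that into "dfiisbyw".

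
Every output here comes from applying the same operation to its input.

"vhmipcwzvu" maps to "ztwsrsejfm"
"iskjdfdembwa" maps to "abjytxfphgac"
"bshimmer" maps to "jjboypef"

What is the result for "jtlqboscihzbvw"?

What's happening: shift every letter 3 places backward in the alphabet (wrapping around), then swap the front and back halves of the string.
"jtlqboscihzbvw" → "gqinylpzfewyst" → "zfewystgqinylp".
(Check on "vhmipcwzvu": → "sejfmztwsr" → "ztwsrsejfm" ✓)

zfewystgqinylp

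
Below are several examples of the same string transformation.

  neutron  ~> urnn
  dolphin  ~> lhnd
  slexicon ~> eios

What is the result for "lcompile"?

opll

In each case the input is transformed by: keep every other character starting from the first (positions 1st, 3rd, 5th, ...), then move the first character to the end.
"lcompile" → "lopl" → "opll".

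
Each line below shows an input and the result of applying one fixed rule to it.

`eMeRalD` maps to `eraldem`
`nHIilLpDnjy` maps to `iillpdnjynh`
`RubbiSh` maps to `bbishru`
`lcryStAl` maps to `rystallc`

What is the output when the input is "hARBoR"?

rborha

The rule is to move the first 2 characters to the end (rotate left by 2), then convert every letter to lowercase.
On "hARBoR" that produces "rborha".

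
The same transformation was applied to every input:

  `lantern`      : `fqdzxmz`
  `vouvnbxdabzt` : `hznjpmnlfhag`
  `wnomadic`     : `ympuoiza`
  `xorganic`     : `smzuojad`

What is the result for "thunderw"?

Looking at the pairs, the operation is to shift every letter 12 places forward in the alphabet (wrapping around), then move the first 3 characters to the end (rotate left by 3).
Working it through for "thunderw": intermediate "ftgzpqdi", final "zpqdiftg".
(Check on "xorganic": → "jadsmzuo" → "smzuojad" ✓)

zpqdiftg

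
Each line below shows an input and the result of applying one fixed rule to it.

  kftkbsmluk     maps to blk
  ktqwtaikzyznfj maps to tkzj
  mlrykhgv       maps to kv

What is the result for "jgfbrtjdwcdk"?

The pattern: move the first 2 characters to the end (rotate left by 2), then keep one character in every 3, starting at position 3 (positions 3rd, 6th, 9th, ...).
For "jgfbrtjdwcdk", step one produces "fbrtjdwcdkjg"; step two turns that into "rddg".

rddg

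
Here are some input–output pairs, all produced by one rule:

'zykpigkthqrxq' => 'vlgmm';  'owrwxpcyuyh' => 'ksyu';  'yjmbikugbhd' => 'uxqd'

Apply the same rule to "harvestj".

Each output is the input with this applied: keep one character in every 3, starting at position 1 (positions 1st, 4th, 7th, ...), then shift every letter 4 places backward in the alphabet (wrapping around).
Starting from "harvestj": after the first operation, "hvt"; after the second, "drp".
(Check on "yjmbikugbhd": → "ybuh" → "uxqd" ✓)

drp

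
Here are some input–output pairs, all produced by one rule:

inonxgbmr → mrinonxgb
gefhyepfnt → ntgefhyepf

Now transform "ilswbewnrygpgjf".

In each case the input is transformed by: move the last 2 characters to the front (rotate right by 2).
Doing the same to "ilswbewnrygpgjf": "jfilswbewnrygpg".

jfilswbewnrygpg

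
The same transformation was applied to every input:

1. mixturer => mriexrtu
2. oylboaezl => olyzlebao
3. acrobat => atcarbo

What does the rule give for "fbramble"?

What's happening: take characters alternately from the front and the back (1st, last, 2nd, 2nd-last, ...).
Doing the same to "fbramble": "feblrbam".

feblrbam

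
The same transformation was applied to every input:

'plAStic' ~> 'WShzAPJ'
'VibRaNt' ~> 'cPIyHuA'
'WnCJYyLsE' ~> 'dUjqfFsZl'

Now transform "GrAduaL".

nYhKBHs

The rule is to flip the case of every letter, then shift every letter 7 places forward in the alphabet (wrapping around).
"GrAduaL" → "gRaDUAl" → "nYhKBHs".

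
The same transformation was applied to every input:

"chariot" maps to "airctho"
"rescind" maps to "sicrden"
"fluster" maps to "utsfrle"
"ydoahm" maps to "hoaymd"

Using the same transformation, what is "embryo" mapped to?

ybreom

Looking at the pairs, the operation is to take characters alternately from the front and the back (1st, last, 2nd, 2nd-last, ...), then move the last 3 characters to the front (rotate right by 3).
Starting from "embryo": after the first operation, "eomybr"; after the second, "ybreom".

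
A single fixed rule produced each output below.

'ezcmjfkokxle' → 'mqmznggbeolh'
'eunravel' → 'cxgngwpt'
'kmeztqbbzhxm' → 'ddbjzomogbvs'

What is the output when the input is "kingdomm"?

Each output is the input with this applied: shift every letter 2 places forward in the alphabet (wrapping around), then swap the front and back halves of the string.
For "kingdomm" the result is "fqoomkpi".

fqoomkpi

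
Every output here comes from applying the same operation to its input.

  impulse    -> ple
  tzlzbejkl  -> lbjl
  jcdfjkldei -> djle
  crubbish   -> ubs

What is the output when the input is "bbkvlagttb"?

klgt

Rule — delete the first 2 characters, then keep every other character starting from the first (positions 1st, 3rd, 5th, ...).
"bbkvlagttb" → "klgt".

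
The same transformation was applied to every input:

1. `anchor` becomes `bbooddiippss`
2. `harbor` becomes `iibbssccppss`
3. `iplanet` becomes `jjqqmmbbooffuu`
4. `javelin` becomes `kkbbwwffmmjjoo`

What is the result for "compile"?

Looking at the pairs, the operation is to shift every letter 1 place forward in the alphabet (wrapping around), then double every character.
"compile" → "ddppnnqqjjmmff".

ddppnnqqjjmmff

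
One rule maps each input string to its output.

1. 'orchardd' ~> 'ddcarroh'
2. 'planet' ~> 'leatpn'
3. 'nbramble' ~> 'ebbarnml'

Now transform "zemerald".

eedazrml

What's happening: sort the characters into reverse alphabetical order, then swap the front and back halves of the string.
On "zemerald" that produces "eedazrml".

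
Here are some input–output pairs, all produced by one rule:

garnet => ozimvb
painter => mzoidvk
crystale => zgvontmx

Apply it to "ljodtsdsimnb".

wihdnynoyjeg

The transformation: reverse the string, then shift every letter 5 places backward in the alphabet (wrapping around).
Applying both steps to "ljodtsdsimnb": "bnmisdstdojl", then "wihdnynoyjeg".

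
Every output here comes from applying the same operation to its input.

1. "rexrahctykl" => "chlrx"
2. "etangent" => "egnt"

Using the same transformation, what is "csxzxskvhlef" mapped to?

Each output is the input with this applied: sort the characters into alphabetical order, then keep every other character starting from the second (positions 2nd, 4th, 6th, ...).
On "csxzxskvhlef": the first step gives "cefhklssvxxz", and the second then gives "ehlsxz".

ehlsxz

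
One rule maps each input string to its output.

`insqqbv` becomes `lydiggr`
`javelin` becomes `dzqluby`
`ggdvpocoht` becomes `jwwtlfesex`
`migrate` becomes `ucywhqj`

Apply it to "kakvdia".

Rule — move the last character to the front, then shift every letter 10 places backward in the alphabet (wrapping around).
For "kakvdia", step one produces "akakvdi"; step two turns that into "qaqalty".
(Check on "javelin": → "njaveli" → "dzqluby" ✓)

qaqalty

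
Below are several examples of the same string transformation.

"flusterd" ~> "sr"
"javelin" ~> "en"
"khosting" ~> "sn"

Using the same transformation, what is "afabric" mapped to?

Rule — move the first character to the end, then keep one character in every 3, starting at position 3 (positions 3rd, 6th, 9th, ...).
On "afabric": the first step gives "fabrica", and the second then gives "bc".

bc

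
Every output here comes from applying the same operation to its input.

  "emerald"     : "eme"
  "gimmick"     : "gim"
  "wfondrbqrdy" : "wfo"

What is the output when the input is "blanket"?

Each output is the input with this applied: keep only the first 3 characters.
So "blanket" becomes "bla".

bla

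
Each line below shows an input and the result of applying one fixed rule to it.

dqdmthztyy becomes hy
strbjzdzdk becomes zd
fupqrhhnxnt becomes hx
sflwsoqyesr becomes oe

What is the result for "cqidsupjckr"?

uc

In each case the input is transformed by: delete the first 3 characters, then keep one character in every 3, starting at position 3 (positions 3rd, 6th, 9th, ...).
For "cqidsupjckr", step one produces "dsupjckr"; step two turns that into "uc".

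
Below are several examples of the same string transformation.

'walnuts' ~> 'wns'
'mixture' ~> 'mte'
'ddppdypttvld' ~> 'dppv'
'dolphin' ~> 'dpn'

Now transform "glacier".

gcr

What's happening: keep one character in every 3, starting at position 1 (positions 1st, 4th, 7th, ...).
On "glacier" that produces "gcr".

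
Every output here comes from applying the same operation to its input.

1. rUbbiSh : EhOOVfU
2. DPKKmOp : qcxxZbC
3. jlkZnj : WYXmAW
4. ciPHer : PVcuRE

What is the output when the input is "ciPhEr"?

Looking at the pairs, the operation is to flip the case of every letter, then shift every letter 13 places forward in the alphabet (wrapping around) — i.e. ROT13.
Applying both steps to "ciPhEr": "CIpHeR", then "PVcUrE".

PVcUrE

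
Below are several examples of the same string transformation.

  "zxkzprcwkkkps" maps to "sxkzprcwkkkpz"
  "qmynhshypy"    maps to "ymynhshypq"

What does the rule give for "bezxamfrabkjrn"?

nezxamfrabkjrb

Rule — swap the first and last characters.
"bezxamfrabkjrn" → "nezxamfrabkjrb".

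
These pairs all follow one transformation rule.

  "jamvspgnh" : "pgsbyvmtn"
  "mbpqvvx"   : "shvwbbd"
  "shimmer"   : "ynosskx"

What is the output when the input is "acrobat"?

gixuhgz

What's happening: shift every letter 6 places forward in the alphabet (wrapping around).
Doing the same to "acrobat": "gixuhgz".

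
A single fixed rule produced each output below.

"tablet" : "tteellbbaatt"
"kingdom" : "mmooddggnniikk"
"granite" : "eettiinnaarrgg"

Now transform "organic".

cciinnaaggrroo

Rule — reverse the string, then double every character.
Applying both steps to "organic": "cinagro", then "cciinnaaggrroo".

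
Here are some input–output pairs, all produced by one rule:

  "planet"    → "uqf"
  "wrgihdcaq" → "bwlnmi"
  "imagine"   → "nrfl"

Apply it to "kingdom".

The rule is to shift every letter 5 places forward in the alphabet (wrapping around), then delete the last 3 characters.
On "kingdom": the first step gives "pnslitr", and the second then gives "pnsl".

pnsl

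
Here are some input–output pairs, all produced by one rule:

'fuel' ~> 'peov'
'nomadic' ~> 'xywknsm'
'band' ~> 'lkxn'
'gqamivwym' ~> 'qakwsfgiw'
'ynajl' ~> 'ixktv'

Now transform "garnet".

In each case the input is transformed by: shift every letter 10 places forward in the alphabet (wrapping around).
So "garnet" becomes "qkbxod".

qkbxod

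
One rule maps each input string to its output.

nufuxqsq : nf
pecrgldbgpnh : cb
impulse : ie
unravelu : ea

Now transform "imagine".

ea

Looking at the pairs, the operation is to sort the characters into reverse alphabetical order, then keep only the last 2 characters.
Applying both steps to "imagine": "nmiigea", then "ea".
(Check on "pecrgldbgpnh": → "rppnlhggedcb" → "cb" ✓)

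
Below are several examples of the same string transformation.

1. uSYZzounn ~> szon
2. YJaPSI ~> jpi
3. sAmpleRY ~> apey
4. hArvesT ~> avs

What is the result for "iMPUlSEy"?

The rule is to keep every other character starting from the second (positions 2nd, 4th, 6th, ...), then convert every letter to lowercase.
Applying both steps to "iMPUlSEy": "MUSy", then "musy".

musy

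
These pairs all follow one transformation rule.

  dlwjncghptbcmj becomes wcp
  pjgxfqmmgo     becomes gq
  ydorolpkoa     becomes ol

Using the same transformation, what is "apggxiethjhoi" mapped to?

gih

Rule — delete the last 3 characters, then keep one character in every 3, starting at position 3 (positions 3rd, 6th, 9th, ...).
Working it through for "apggxiethjhoi": intermediate "apggxiethj", final "gih".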